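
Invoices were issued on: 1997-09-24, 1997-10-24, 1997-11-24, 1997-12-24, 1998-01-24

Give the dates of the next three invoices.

Each date is the 24th; the gaps (30, 31, 30, 31) track the month lengths.
The rule is the 24th of each month.
February 1998: 1998-02-24.
Next: March 1998 → 1998-03-24.
April 1998: 1998-04-24.

1998-02-24, 1998-03-24, 1998-04-24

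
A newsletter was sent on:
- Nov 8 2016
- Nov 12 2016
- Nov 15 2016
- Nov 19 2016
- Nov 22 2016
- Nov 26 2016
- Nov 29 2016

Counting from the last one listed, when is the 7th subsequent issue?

Every event lands on a Tuesday or Saturday (gaps cycle 4, 3, 4, 3, 4, 3).
So the schedule is: every Tuesday and Saturday.
Next Saturday: Dec 3 2016.
Next Tuesday: Dec 6 2016.
The following Saturday is Dec 10 2016.
The following Tuesday is Dec 13 2016.
The following Saturday is Dec 17 2016.
The following Tuesday is Dec 20 2016.
The following Saturday is Dec 24 2016.

Dec 24 2016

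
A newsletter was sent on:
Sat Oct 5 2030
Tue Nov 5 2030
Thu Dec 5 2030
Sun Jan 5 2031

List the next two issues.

Wed Feb 5 2031, Wed Mar 5 2031

The day-of-month is always 5 (31, 30, 31 days between events).
So this recurs on the 5th of each month.
Next: February 2031 → Wed Feb 5 2031.
March 2031: Wed Mar 5 2031.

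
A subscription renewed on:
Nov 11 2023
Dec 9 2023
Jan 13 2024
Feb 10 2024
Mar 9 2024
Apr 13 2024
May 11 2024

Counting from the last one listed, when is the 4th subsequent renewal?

Sep 14 2024

All dates are Saturdays, 28, 35, 28, 28, 35, 28 days apart.
Specifically, the 2nd Saturday of each month.
2nd Saturday of June 2024: Jun 8 2024.
2nd Saturday of July 2024: Jul 13 2024.
2nd Saturday of August 2024: Aug 10 2024.
September 2024 — 2nd Saturday is Sep 14 2024.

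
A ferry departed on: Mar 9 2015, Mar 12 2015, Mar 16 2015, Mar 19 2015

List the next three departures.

Mar 23 2015, Mar 26 2015, Mar 30 2015

Every event lands on a Monday or Thursday (gaps cycle 3, 4, 3).
So the schedule is: every Monday and Thursday.
The following Monday is Mar 23 2015.
Next Thursday: Mar 26 2015.
The following Monday is Mar 30 2015.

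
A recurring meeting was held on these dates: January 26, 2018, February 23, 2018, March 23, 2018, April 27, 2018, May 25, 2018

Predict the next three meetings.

June 22, 2018; July 27, 2018; August 24, 2018

All dates are Fridays, 28, 28, 35, 28 days apart.
Specifically, the 4th Friday of each month.
4th Friday of June 2018: June 22, 2018.
4th Friday of July 2018: July 27, 2018.
August 2018 — 4th Friday is August 24, 2018.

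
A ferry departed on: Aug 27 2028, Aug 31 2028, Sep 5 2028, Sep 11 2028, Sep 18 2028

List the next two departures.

The spacing grows by 1 each time: 4, 5, 6, 7 days.
Next gap: 8 days. Sep 18 2028 + 8 days = Sep 26 2028.
Next gap: 9 days. Sep 26 2028 + 9 days = Oct 5 2028.

Sep 26 2028, Oct 5 2028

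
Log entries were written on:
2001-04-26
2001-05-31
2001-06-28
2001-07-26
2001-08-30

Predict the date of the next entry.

All Thursdays; the gaps (35, 28, 28, 35) vary with month length.
This is the last Thursday of each month.
September 2001 ends with Thursday 2001-09-27.

2001-09-27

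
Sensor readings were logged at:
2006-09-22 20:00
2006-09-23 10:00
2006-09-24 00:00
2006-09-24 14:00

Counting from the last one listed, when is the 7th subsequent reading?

The interval is a steady 14 hours (14, 14, 14).
2006-09-24 14:00 + 14 h = 2006-09-25 04:00.
2006-09-25 04:00 + 14 h = 2006-09-25 18:00.
2006-09-25 18:00 + 14 h = 2006-09-26 08:00.
2006-09-26 08:00 + 14 h = 2006-09-26 22:00.
2006-09-26 22:00 + 14 h = 2006-09-27 12:00.
2006-09-27 12:00 + 14 h = 2006-09-28 02:00.
2006-09-28 02:00 + 14 h = 2006-09-28 16:00.

2006-09-28 16:00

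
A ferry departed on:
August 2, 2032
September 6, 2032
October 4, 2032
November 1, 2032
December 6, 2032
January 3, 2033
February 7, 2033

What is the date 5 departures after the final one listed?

July 4, 2033

These are Mondays at 28- or 35-day spacing (35, 28, 28, 35, 28, 35).
The pattern: 1st Monday of the month.
March 2033 — 1st Monday is March 7, 2033.
1st Monday of April 2033: April 4, 2033.
May 2033 — 1st Monday is May 2, 2033.
1st Monday of June 2033: June 6, 2033.
1st Monday of July 2033: July 4, 2033.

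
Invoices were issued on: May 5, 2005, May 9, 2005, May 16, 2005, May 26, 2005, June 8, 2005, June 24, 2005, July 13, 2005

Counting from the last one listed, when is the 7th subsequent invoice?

February 15, 2006

Intervals are 4, 7, 10, 13, 16, 19 days — an arithmetic progression with common difference 3.
Next gap: 22 days. July 13, 2005 + 22 days = August 4, 2005.
Next gap: 25 days. August 4, 2005 + 25 days = August 29, 2005.
Next gap: 28 days. August 29, 2005 + 28 days = September 26, 2005.
Next gap: 31 days. September 26, 2005 + 31 days = October 27, 2005.
Next gap: 34 days. October 27, 2005 + 34 days = November 30, 2005.
Next gap: 37 days. November 30, 2005 + 37 days = January 6, 2006.
Next gap: 40 days. January 6, 2006 + 40 days = February 15, 2006.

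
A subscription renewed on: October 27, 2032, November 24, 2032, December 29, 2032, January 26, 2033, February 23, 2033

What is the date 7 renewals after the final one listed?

All Wednesdays; the gaps (28, 35, 28, 28) vary with month length.
This is the last Wednesday of each month.
March 2033 ends with Wednesday March 30, 2033.
Last Wednesday of April 2033: April 27, 2033.
May 2033 ends with Wednesday May 25, 2033.
June 2033 ends with Wednesday June 29, 2033.
Last Wednesday of July 2033: July 27, 2033.
Last Wednesday of August 2033: August 31, 2033.
Last Wednesday of September 2033: September 28, 2033.

September 28, 2033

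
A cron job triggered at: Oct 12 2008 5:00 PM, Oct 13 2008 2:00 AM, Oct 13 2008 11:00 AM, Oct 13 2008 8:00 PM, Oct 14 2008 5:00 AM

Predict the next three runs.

Spacing: 9, 9, 9, 9 h — constant 9 h.
Oct 14 2008 5:00 AM + 9 h = Oct 14 2008 2:00 PM.
Oct 14 2008 2:00 PM + 9 h = Oct 14 2008 11:00 PM.
Oct 14 2008 11:00 PM + 9 h = Oct 15 2008 8:00 AM.

Oct 14 2008 2:00 PM, Oct 14 2008 11:00 PM, Oct 15 2008 8:00 AM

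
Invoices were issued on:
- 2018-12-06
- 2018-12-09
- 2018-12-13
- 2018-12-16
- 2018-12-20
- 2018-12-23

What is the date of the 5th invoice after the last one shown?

2019-01-10

The gap pattern 3, 4, 3, 4, 3 repeats every 2 events.
These are the Thursdays and Sundays of each week.
Next Thursday: 2018-12-27.
Next Sunday: 2018-12-30.
The following Thursday is 2019-01-03.
Next Sunday: 2019-01-06.
The following Thursday is 2019-01-10.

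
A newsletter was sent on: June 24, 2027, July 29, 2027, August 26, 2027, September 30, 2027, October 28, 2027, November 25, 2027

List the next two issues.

December 30, 2027; January 27, 2028

All Thursdays; the gaps (35, 28, 35, 28, 28) vary with month length.
This is the last Thursday of each month.
Last Thursday of December 2027: December 30, 2027.
Last Thursday of January 2028: January 27, 2028.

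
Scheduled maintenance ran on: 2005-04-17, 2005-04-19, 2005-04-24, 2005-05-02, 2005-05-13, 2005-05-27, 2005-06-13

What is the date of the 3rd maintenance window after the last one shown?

The spacing grows by 3 each time: 2, 5, 8, 11, 14, 17 days.
Next gap: 20 days. 2005-06-13 + 20 days = 2005-07-03.
Next gap: 23 days. 2005-07-03 + 23 days = 2005-07-26.
Next gap: 26 days. 2005-07-26 + 26 days = 2005-08-21.

2005-08-21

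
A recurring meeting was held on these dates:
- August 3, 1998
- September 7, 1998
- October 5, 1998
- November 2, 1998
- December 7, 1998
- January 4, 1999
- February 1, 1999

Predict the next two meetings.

All dates are Mondays, 35, 28, 28, 35, 28, 28 days apart.
Specifically, the 1st Monday of each month.
March 1999 — 1st Monday is March 1, 1999.
1st Monday of April 1999: April 5, 1999.

March 1, 1999; April 5, 1999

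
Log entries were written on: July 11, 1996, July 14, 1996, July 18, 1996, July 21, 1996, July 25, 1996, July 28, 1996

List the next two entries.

August 1, 1996; August 4, 1996

The gap pattern 3, 4, 3, 4, 3 repeats every 2 events.
These are the Thursdays and Sundays of each week.
The following Thursday is August 1, 1996.
Next Sunday: August 4, 1996.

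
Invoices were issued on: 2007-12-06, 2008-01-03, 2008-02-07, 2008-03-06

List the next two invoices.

2008-04-03, 2008-05-01

All dates are Thursdays, 28, 35, 28 days apart.
Specifically, the 1st Thursday of each month.
1st Thursday of April 2008: 2008-04-03.
1st Thursday of May 2008: 2008-05-01.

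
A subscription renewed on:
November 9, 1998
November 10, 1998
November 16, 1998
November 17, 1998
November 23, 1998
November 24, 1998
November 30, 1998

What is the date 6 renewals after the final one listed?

The gap pattern 1, 6, 1, 6, 1, 6 repeats every 2 events.
These are the Mondays and Tuesdays of each week.
The following Tuesday is December 1, 1998.
Next Monday: December 7, 1998.
Next Tuesday: December 8, 1998.
The following Monday is December 14, 1998.
The following Tuesday is December 15, 1998.
The following Monday is December 21, 1998.

December 21, 1998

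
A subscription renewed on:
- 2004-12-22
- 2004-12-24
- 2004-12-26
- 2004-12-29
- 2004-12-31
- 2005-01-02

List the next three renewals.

2005-01-05, 2005-01-07, 2005-01-09

Every event lands on a Wednesday or Friday or Sunday (gaps cycle 2, 2, 3, 2, 2).
So the schedule is: every Wednesday, Friday and Sunday.
The following Wednesday is 2005-01-05.
The following Friday is 2005-01-07.
The following Sunday is 2005-01-09.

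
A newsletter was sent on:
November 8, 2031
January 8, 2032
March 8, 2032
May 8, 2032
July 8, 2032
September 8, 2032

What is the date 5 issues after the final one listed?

July 8, 2033

Each date is the 8th; the gaps (61, 60, 61, 61, 62) track the month lengths.
The rule is the 8th of every 2 months.
November 2032: November 8, 2032.
Next: January 2033 → January 8, 2033.
Next: March 2033 → March 8, 2033.
Next: May 2033 → May 8, 2033.
July 2033: July 8, 2033.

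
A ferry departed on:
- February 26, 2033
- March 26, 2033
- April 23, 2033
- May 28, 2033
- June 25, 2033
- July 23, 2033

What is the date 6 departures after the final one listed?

January 28, 2034

Gaps: 28, 28, 35, 28, 28 days — a mix of 28 and 35. Every date is a Saturday.
Each is the 4th Saturday of its month.
4th Saturday of August 2033: August 27, 2033.
4th Saturday of September 2033: September 24, 2033.
October 2033 — 4th Saturday is October 22, 2033.
November 2033 — 4th Saturday is November 26, 2033.
December 2033 — 4th Saturday is December 24, 2033.
4th Saturday of January 2034: January 28, 2034.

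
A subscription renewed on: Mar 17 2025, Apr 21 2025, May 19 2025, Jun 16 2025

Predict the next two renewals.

Jul 21 2025, Aug 18 2025

Gaps: 35, 28, 28 days — a mix of 28 and 35. Every date is a Monday.
Each is the 3rd Monday of its month.
3rd Monday of July 2025: Jul 21 2025.
3rd Monday of August 2025: Aug 18 2025.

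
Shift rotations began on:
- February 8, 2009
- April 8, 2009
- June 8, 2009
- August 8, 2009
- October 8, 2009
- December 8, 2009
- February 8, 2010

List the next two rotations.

April 8, 2010; June 8, 2010

The day-of-month is always 8 (59, 61, 61, 61, 61, 62 days between events).
So this recurs on the 8th of every 2 months.
April 2010: April 8, 2010.
June 2010: June 8, 2010.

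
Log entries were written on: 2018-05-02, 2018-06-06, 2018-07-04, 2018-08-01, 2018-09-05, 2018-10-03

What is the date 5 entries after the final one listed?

2019-03-06

Gaps: 35, 28, 28, 35, 28 days — a mix of 28 and 35. Every date is a Wednesday.
Each is the 1st Wednesday of its month.
November 2018 — 1st Wednesday is 2018-11-07.
1st Wednesday of December 2018: 2018-12-05.
January 2019 — 1st Wednesday is 2019-01-02.
February 2019 — 1st Wednesday is 2019-02-06.
March 2019 — 1st Wednesday is 2019-03-06.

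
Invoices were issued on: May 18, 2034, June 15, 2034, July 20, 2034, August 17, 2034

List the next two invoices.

Gaps: 28, 35, 28 days — a mix of 28 and 35. Every date is a Thursday.
Each is the 3rd Thursday of its month.
3rd Thursday of September 2034: September 21, 2034.
October 2034 — 3rd Thursday is October 19, 2034.

September 21, 2034; October 19, 2034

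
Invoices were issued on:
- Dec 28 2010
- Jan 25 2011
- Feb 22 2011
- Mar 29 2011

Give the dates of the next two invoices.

Apr 26 2011, May 31 2011

Every date is a Tuesday; gaps 28, 28, 35 days.
Each is the last Tuesday of its month (at least one falls on the 29th or later, ruling out '4th Tuesday').
Last Tuesday of April 2011: Apr 26 2011.
Last Tuesday of May 2011: May 31 2011.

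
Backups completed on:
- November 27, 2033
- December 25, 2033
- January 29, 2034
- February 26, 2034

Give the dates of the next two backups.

March 26, 2034; April 30, 2034

All Sundays; the gaps (28, 35, 28) vary with month length.
This is the last Sunday of each month.
March 2034 ends with Sunday March 26, 2034.
April 2034 ends with Sunday April 30, 2034.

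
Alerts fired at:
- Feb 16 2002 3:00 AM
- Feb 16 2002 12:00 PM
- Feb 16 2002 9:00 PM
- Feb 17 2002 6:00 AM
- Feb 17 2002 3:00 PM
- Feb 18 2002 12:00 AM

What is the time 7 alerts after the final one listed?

Feb 20 2002 3:00 PM

The interval is a steady 9 hours (9, 9, 9, 9, 9).
Feb 18 2002 12:00 AM + 9 h = Feb 18 2002 9:00 AM.
Feb 18 2002 9:00 AM + 9 h = Feb 18 2002 6:00 PM.
Feb 18 2002 6:00 PM + 9 h = Feb 19 2002 3:00 AM.
Feb 19 2002 3:00 AM + 9 h = Feb 19 2002 12:00 PM.
Feb 19 2002 12:00 PM + 9 h = Feb 19 2002 9:00 PM.
Feb 19 2002 9:00 PM + 9 h = Feb 20 2002 6:00 AM.
Feb 20 2002 6:00 AM + 9 h = Feb 20 2002 3:00 PM.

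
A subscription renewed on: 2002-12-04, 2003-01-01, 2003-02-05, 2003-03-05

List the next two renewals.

2003-04-02, 2003-05-07

All dates are Wednesdays, 28, 35, 28 days apart.
Specifically, the 1st Wednesday of each month.
April 2003 — 1st Wednesday is 2003-04-02.
1st Wednesday of May 2003: 2003-05-07.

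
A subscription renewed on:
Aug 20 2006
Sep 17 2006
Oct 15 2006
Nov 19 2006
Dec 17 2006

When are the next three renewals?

Gaps: 28, 28, 35, 28 days — a mix of 28 and 35. Every date is a Sunday.
Each is the 3rd Sunday of its month.
January 2007 — 3rd Sunday is Jan 21 2007.
February 2007 — 3rd Sunday is Feb 18 2007.
March 2007 — 3rd Sunday is Mar 18 2007.

Jan 21 2007, Feb 18 2007, Mar 18 2007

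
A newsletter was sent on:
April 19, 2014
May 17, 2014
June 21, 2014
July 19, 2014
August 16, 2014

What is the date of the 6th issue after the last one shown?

These are Saturdays at 28- or 35-day spacing (28, 35, 28, 28).
The pattern: 3rd Saturday of the month.
3rd Saturday of September 2014: September 20, 2014.
October 2014 — 3rd Saturday is October 18, 2014.
November 2014 — 3rd Saturday is November 15, 2014.
December 2014 — 3rd Saturday is December 20, 2014.
January 2015 — 3rd Saturday is January 17, 2015.
February 2015 — 3rd Saturday is February 21, 2015.

February 21, 2015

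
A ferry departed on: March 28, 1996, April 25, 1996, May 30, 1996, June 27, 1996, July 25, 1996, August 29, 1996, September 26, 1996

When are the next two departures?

These are Thursdays with 28, 35, 28, 28, 35, 28-day gaps.
Each is the final Thursday of its month — May 30, 1996 is past the 28th, so '4th Thursday' doesn't fit.
Last Thursday of October 1996: October 31, 1996.
November 1996 ends with Thursday November 28, 1996.

October 31, 1996; November 28, 1996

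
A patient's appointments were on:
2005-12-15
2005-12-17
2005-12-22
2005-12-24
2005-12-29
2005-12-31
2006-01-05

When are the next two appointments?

The gap pattern 2, 5, 2, 5, 2, 5 repeats every 2 events.
These are the Thursdays and Saturdays of each week.
Next Saturday: 2006-01-07.
The following Thursday is 2006-01-12.

2006-01-07, 2006-01-12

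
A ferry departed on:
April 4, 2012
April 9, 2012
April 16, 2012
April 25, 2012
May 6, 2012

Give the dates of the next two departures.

Intervals are 5, 7, 9, 11 days — an arithmetic progression with common difference 2.
Next gap: 13 days. May 6, 2012 + 13 days = May 19, 2012.
Next gap: 15 days. May 19, 2012 + 15 days = June 3, 2012.

May 19, 2012; June 3, 2012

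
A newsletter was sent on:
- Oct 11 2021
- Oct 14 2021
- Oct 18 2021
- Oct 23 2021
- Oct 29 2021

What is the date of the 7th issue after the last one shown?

Jan 7 2022

Gaps: 3, 4, 5, 6 days — each gap is 1 larger than the previous one.
Next gap: 7 days. Oct 29 2021 + 7 days = Nov 5 2021.
Next gap: 8 days. Nov 5 2021 + 8 days = Nov 13 2021.
Next gap: 9 days. Nov 13 2021 + 9 days = Nov 22 2021.
Next gap: 10 days. Nov 22 2021 + 10 days = Dec 2 2021.
Next gap: 11 days. Dec 2 2021 + 11 days = Dec 13 2021.
Next gap: 12 days. Dec 13 2021 + 12 days = Dec 25 2021.
Next gap: 13 days. Dec 25 2021 + 13 days = Jan 7 2022.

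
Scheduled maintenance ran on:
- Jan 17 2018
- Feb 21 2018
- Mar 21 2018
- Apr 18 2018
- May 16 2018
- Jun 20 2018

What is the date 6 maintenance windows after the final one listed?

Dec 19 2018

These are Wednesdays at 28- or 35-day spacing (35, 28, 28, 28, 35).
The pattern: 3rd Wednesday of the month.
July 2018 — 3rd Wednesday is Jul 18 2018.
August 2018 — 3rd Wednesday is Aug 15 2018.
3rd Wednesday of September 2018: Sep 19 2018.
3rd Wednesday of October 2018: Oct 17 2018.
November 2018 — 3rd Wednesday is Nov 21 2018.
December 2018 — 3rd Wednesday is Dec 19 2018.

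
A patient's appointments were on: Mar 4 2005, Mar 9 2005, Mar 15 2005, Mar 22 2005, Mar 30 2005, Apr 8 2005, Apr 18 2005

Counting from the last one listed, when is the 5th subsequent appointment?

Jun 22 2005

The spacing grows by 1 each time: 5, 6, 7, 8, 9, 10 days.
Next gap: 11 days. Apr 18 2005 + 11 days = Apr 29 2005.
Next gap: 12 days. Apr 29 2005 + 12 days = May 11 2005.
Next gap: 13 days. May 11 2005 + 13 days = May 24 2005.
Next gap: 14 days. May 24 2005 + 14 days = Jun 7 2005.
Next gap: 15 days. Jun 7 2005 + 15 days = Jun 22 2005.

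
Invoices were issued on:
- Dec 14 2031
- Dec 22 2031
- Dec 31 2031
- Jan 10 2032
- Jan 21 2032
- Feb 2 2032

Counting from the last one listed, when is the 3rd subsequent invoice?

Mar 15 2032

Intervals are 8, 9, 10, 11, 12 days — an arithmetic progression with common difference 1.
Next gap: 13 days. Feb 2 2032 + 13 days = Feb 15 2032.
Next gap: 14 days. Feb 15 2032 + 14 days = Feb 29 2032.
Next gap: 15 days. Feb 29 2032 + 15 days = Mar 15 2032.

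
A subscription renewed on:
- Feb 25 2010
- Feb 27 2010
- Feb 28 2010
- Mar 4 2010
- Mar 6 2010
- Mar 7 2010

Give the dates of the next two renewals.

Gaps: 2, 1, 4, 2, 1 days — not constant, but cyclic with period 3.
The events fall on every Thursday, Saturday and Sunday.
Next Thursday: Mar 11 2010.
The following Saturday is Mar 13 2010.

Mar 11 2010, Mar 13 2010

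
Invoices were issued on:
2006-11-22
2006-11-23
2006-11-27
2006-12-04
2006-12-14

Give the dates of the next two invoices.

Gaps: 1, 4, 7, 10 days — each gap is 3 larger than the previous one.
Next gap: 13 days. 2006-12-14 + 13 days = 2006-12-27.
Next gap: 16 days. 2006-12-27 + 16 days = 2007-01-12.

2006-12-27, 2007-01-12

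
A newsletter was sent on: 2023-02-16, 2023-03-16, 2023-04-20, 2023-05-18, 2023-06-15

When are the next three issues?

These are Thursdays at 28- or 35-day spacing (28, 35, 28, 28).
The pattern: 3rd Thursday of the month.
3rd Thursday of July 2023: 2023-07-20.
3rd Thursday of August 2023: 2023-08-17.
September 2023 — 3rd Thursday is 2023-09-21.

2023-07-20, 2023-08-17, 2023-09-21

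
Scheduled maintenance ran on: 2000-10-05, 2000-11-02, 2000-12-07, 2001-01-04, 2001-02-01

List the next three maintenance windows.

Gaps: 28, 35, 28, 28 days — a mix of 28 and 35. Every date is a Thursday.
Each is the 1st Thursday of its month.
March 2001 — 1st Thursday is 2001-03-01.
1st Thursday of April 2001: 2001-04-05.
1st Thursday of May 2001: 2001-05-03.

2001-03-01, 2001-04-05, 2001-05-03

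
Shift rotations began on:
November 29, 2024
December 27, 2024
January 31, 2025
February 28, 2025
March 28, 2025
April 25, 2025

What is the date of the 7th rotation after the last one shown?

November 28, 2025

All Fridays; the gaps (28, 35, 28, 28, 28) vary with month length.
This is the last Friday of each month.
May 2025 ends with Friday May 30, 2025.
Last Friday of June 2025: June 27, 2025.
July 2025 ends with Friday July 25, 2025.
Last Friday of August 2025: August 29, 2025.
Last Friday of September 2025: September 26, 2025.
October 2025 ends with Friday October 31, 2025.
November 2025 ends with Friday November 28, 2025.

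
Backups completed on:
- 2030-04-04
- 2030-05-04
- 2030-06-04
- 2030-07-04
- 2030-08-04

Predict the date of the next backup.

Gaps: 30, 31, 30, 31 days — not constant. Every event is on the 4th of the month.
Pattern: the 4th of each month.
Next: September 2030 → 2030-09-04.

2030-09-04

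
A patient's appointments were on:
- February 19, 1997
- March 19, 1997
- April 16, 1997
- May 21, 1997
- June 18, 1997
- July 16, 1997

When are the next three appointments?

August 20, 1997; September 17, 1997; October 15, 1997

All dates are Wednesdays, 28, 28, 35, 28, 28 days apart.
Specifically, the 3rd Wednesday of each month.
August 1997 — 3rd Wednesday is August 20, 1997.
September 1997 — 3rd Wednesday is September 17, 1997.
October 1997 — 3rd Wednesday is October 15, 1997.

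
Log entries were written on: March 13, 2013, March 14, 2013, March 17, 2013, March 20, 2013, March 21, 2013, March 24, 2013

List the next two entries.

Every event lands on a Wednesday or Thursday or Sunday (gaps cycle 1, 3, 3, 1, 3).
So the schedule is: every Wednesday, Thursday and Sunday.
The following Wednesday is March 27, 2013.
Next Thursday: March 28, 2013.

March 27, 2013; March 28, 2013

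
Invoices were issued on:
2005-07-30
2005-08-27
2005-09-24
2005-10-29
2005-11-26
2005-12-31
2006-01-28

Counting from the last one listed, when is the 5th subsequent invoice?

Every date is a Saturday; gaps 28, 28, 35, 28, 35, 28 days.
Each is the last Saturday of its month (at least one falls on the 29th or later, ruling out '4th Saturday').
February 2006 ends with Saturday 2006-02-25.
Last Saturday of March 2006: 2006-03-25.
Last Saturday of April 2006: 2006-04-29.
Last Saturday of May 2006: 2006-05-27.
June 2006 ends with Saturday 2006-06-24.

2006-06-24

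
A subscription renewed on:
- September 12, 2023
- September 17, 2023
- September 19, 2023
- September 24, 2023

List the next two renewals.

Gaps: 5, 2, 5 days — not constant, but cyclic with period 2.
The events fall on every Tuesday and Sunday.
Next Tuesday: September 26, 2023.
The following Sunday is October 1, 2023.

September 26, 2023; October 1, 2023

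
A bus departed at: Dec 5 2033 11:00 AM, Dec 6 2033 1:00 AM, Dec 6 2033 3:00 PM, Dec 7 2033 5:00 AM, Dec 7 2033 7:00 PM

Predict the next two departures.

Gaps: 14, 14, 14, 14 hours — each event is 14 hours after the previous one.
Dec 7 2033 7:00 PM + 14 h = Dec 8 2033 9:00 AM.
Dec 8 2033 9:00 AM + 14 h = Dec 8 2033 11:00 PM.

Dec 8 2033 9:00 AM, Dec 8 2033 11:00 PM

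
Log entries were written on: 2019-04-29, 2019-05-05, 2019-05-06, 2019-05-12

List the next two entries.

2019-05-13, 2019-05-19

The gap pattern 6, 1, 6 repeats every 2 events.
These are the Mondays and Sundays of each week.
Next Monday: 2019-05-13.
Next Sunday: 2019-05-19.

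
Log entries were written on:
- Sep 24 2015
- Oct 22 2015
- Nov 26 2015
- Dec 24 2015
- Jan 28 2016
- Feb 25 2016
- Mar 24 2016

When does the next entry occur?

All dates are Thursdays, 28, 35, 28, 35, 28, 28 days apart.
Specifically, the 4th Thursday of each month.
4th Thursday of April 2016: Apr 28 2016.

Apr 28 2016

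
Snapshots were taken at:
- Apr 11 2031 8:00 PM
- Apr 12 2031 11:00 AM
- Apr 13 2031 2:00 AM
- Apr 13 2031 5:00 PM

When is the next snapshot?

The interval is a steady 15 hours (15, 15, 15).
Apr 13 2031 5:00 PM + 15 h = Apr 14 2031 8:00 AM.

Apr 14 2031 8:00 AM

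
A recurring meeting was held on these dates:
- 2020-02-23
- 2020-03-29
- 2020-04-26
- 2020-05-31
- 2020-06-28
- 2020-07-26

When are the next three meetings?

2020-08-30, 2020-09-27, 2020-10-25

These are Sundays with 35, 28, 35, 28, 28-day gaps.
Each is the final Sunday of its month — 2020-03-29 is past the 28th, so '4th Sunday' doesn't fit.
August 2020 ends with Sunday 2020-08-30.
September 2020 ends with Sunday 2020-09-27.
October 2020 ends with Sunday 2020-10-25.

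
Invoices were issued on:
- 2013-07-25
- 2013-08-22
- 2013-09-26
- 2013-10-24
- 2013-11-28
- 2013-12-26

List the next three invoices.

These are Thursdays at 28- or 35-day spacing (28, 35, 28, 35, 28).
The pattern: 4th Thursday of the month.
January 2014 — 4th Thursday is 2014-01-23.
February 2014 — 4th Thursday is 2014-02-27.
March 2014 — 4th Thursday is 2014-03-27.

2014-01-23, 2014-02-27, 2014-03-27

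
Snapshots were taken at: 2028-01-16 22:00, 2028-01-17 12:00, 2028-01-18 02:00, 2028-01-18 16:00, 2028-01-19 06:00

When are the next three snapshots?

2028-01-19 20:00, 2028-01-20 10:00, 2028-01-21 00:00

Gaps: 14, 14, 14, 14 hours — each event is 14 hours after the previous one.
2028-01-19 06:00 + 14 h = 2028-01-19 20:00.
2028-01-19 20:00 + 14 h = 2028-01-20 10:00.
2028-01-20 10:00 + 14 h = 2028-01-21 00:00.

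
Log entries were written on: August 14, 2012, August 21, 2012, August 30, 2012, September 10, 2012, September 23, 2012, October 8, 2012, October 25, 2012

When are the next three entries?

November 13, 2012; December 4, 2012; December 27, 2012

Intervals are 7, 9, 11, 13, 15, 17 days — an arithmetic progression with common difference 2.
Next gap: 19 days. October 25, 2012 + 19 days = November 13, 2012.
Next gap: 21 days. November 13, 2012 + 21 days = December 4, 2012.
Next gap: 23 days. December 4, 2012 + 23 days = December 27, 2012.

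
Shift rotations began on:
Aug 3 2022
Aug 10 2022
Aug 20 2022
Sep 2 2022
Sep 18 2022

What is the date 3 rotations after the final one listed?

Intervals are 7, 10, 13, 16 days — an arithmetic progression with common difference 3.
Next gap: 19 days. Sep 18 2022 + 19 days = Oct 7 2022.
Next gap: 22 days. Oct 7 2022 + 22 days = Oct 29 2022.
Next gap: 25 days. Oct 29 2022 + 25 days = Nov 23 2022.

Nov 23 2022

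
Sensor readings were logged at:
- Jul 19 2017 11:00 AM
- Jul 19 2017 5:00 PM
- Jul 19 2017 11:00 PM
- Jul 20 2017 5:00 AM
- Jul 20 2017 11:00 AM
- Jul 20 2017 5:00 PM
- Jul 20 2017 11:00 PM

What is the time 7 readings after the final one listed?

Jul 22 2017 5:00 PM

The interval is a steady 6 hours (6, 6, 6, 6, 6, 6).
Jul 20 2017 11:00 PM + 6 h = Jul 21 2017 5:00 AM.
Jul 21 2017 5:00 AM + 6 h = Jul 21 2017 11:00 AM.
Jul 21 2017 11:00 AM + 6 h = Jul 21 2017 5:00 PM.
Jul 21 2017 5:00 PM + 6 h = Jul 21 2017 11:00 PM.
Jul 21 2017 11:00 PM + 6 h = Jul 22 2017 5:00 AM.
Jul 22 2017 5:00 AM + 6 h = Jul 22 2017 11:00 AM.
Jul 22 2017 11:00 AM + 6 h = Jul 22 2017 5:00 PM.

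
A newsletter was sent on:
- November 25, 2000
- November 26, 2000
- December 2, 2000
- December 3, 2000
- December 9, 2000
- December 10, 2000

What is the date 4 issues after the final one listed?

The gap pattern 1, 6, 1, 6, 1 repeats every 2 events.
These are the Saturdays and Sundays of each week.
Next Saturday: December 16, 2000.
Next Sunday: December 17, 2000.
The following Saturday is December 23, 2000.
The following Sunday is December 24, 2000.

December 24, 2000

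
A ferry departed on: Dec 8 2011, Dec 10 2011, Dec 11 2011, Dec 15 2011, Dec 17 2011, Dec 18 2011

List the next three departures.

Dec 22 2011, Dec 24 2011, Dec 25 2011

Every event lands on a Thursday or Saturday or Sunday (gaps cycle 2, 1, 4, 2, 1).
So the schedule is: every Thursday, Saturday and Sunday.
The following Thursday is Dec 22 2011.
Next Saturday: Dec 24 2011.
Next Sunday: Dec 25 2011.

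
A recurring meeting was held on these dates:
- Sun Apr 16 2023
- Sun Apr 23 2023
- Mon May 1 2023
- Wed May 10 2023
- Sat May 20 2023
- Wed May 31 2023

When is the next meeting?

Mon Jun 12 2023

Intervals are 7, 8, 9, 10, 11 days — an arithmetic progression with common difference 1.
Next gap: 12 days. Wed May 31 2023 + 12 days = Mon Jun 12 2023.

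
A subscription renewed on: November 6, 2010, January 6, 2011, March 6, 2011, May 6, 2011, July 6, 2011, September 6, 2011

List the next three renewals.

Each date is the 6th; the gaps (61, 59, 61, 61, 62) track the month lengths.
The rule is the 6th of every 2 months.
Next: November 2011 → November 6, 2011.
January 2012: January 6, 2012.
March 2012: March 6, 2012.

November 6, 2011; January 6, 2012; March 6, 2012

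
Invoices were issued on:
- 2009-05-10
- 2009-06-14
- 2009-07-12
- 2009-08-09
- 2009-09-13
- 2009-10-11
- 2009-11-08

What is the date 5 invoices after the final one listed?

2010-04-11

These are Sundays at 28- or 35-day spacing (35, 28, 28, 35, 28, 28).
The pattern: 2nd Sunday of the month.
2nd Sunday of December 2009: 2009-12-13.
2nd Sunday of January 2010: 2010-01-10.
February 2010 — 2nd Sunday is 2010-02-14.
2nd Sunday of March 2010: 2010-03-14.
2nd Sunday of April 2010: 2010-04-11.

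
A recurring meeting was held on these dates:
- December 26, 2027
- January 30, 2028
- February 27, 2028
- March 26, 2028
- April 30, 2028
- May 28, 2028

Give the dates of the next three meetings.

June 25, 2028; July 30, 2028; August 27, 2028

All Sundays; the gaps (35, 28, 28, 35, 28) vary with month length.
This is the last Sunday of each month.
Last Sunday of June 2028: June 25, 2028.
July 2028 ends with Sunday July 30, 2028.
Last Sunday of August 2028: August 27, 2028.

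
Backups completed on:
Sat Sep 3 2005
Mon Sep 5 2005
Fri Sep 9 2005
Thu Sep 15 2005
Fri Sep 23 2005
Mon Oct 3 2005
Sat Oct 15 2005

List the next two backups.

Intervals are 2, 4, 6, 8, 10, 12 days — an arithmetic progression with common difference 2.
Next gap: 14 days. Sat Oct 15 2005 + 14 days = Sat Oct 29 2005.
Next gap: 16 days. Sat Oct 29 2005 + 16 days = Mon Nov 14 2005.

Sat Oct 29 2005, Mon Nov 14 2005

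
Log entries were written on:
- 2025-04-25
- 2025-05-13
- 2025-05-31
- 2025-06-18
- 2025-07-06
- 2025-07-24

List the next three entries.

Every event comes 18 days after the last (18, 18, 18, 18, 18).
2025-07-24 + 18 days = 2025-08-11.
2025-08-11 + 18 days = 2025-08-29.
2025-08-29 + 18 days = 2025-09-16.

2025-08-11, 2025-08-29, 2025-09-16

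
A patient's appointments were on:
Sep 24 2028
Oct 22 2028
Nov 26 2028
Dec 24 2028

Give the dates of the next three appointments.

Jan 28 2029, Feb 25 2029, Mar 25 2029

All dates are Sundays, 28, 35, 28 days apart.
Specifically, the 4th Sunday of each month.
January 2029 — 4th Sunday is Jan 28 2029.
4th Sunday of February 2029: Feb 25 2029.
March 2029 — 4th Sunday is Mar 25 2029.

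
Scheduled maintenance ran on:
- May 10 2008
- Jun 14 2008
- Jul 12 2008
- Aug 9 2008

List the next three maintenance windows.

Sep 13 2008, Oct 11 2008, Nov 8 2008

Gaps: 35, 28, 28 days — a mix of 28 and 35. Every date is a Saturday.
Each is the 2nd Saturday of its month.
September 2008 — 2nd Saturday is Sep 13 2008.
October 2008 — 2nd Saturday is Oct 11 2008.
2nd Saturday of November 2008: Nov 8 2008.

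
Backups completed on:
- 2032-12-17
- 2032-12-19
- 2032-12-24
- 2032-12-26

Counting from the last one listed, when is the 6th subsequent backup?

Gaps: 2, 5, 2 days — not constant, but cyclic with period 2.
The events fall on every Friday and Sunday.
The following Friday is 2032-12-31.
The following Sunday is 2033-01-02.
Next Friday: 2033-01-07.
Next Sunday: 2033-01-09.
The following Friday is 2033-01-14.
Next Sunday: 2033-01-16.

2033-01-16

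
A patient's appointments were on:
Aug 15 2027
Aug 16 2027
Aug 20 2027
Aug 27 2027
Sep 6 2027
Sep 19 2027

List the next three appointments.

The spacing grows by 3 each time: 1, 4, 7, 10, 13 days.
Next gap: 16 days. Sep 19 2027 + 16 days = Oct 5 2027.
Next gap: 19 days. Oct 5 2027 + 19 days = Oct 24 2027.
Next gap: 22 days. Oct 24 2027 + 22 days = Nov 15 2027.

Oct 5 2027, Oct 24 2027, Nov 15 2027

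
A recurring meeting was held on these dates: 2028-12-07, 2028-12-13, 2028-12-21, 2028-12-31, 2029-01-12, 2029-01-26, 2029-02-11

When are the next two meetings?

2029-03-01, 2029-03-21

The spacing grows by 2 each time: 6, 8, 10, 12, 14, 16 days.
Next gap: 18 days. 2029-02-11 + 18 days = 2029-03-01.
Next gap: 20 days. 2029-03-01 + 20 days = 2029-03-21.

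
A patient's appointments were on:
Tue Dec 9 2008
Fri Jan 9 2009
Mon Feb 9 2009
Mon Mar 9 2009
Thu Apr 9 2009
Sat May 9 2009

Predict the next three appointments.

Gaps: 31, 31, 28, 31, 30 days — not constant. Every event is on the 9th of the month.
Pattern: the 9th of each month.
Next: June 2009 → Tue Jun 9 2009.
Next: July 2009 → Thu Jul 9 2009.
August 2009: Sun Aug 9 2009.

Tue Jun 9 2009, Thu Jul 9 2009, Sun Aug 9 2009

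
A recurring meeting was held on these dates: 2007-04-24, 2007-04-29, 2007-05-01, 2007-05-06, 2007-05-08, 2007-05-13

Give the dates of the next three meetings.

2007-05-15, 2007-05-20, 2007-05-22

Gaps: 5, 2, 5, 2, 5 days — not constant, but cyclic with period 2.
The events fall on every Tuesday and Sunday.
Next Tuesday: 2007-05-15.
Next Sunday: 2007-05-20.
The following Tuesday is 2007-05-22.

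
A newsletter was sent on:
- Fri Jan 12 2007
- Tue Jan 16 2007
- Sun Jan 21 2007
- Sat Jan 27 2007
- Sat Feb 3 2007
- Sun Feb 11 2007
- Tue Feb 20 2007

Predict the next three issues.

Fri Mar 2 2007, Tue Mar 13 2007, Sun Mar 25 2007

The spacing grows by 1 each time: 4, 5, 6, 7, 8, 9 days.
Next gap: 10 days. Tue Feb 20 2007 + 10 days = Fri Mar 2 2007.
Next gap: 11 days. Fri Mar 2 2007 + 11 days = Tue Mar 13 2007.
Next gap: 12 days. Tue Mar 13 2007 + 12 days = Sun Mar 25 2007.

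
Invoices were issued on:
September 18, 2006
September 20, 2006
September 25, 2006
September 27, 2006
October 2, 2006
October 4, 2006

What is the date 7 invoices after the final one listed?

The gap pattern 2, 5, 2, 5, 2 repeats every 2 events.
These are the Mondays and Wednesdays of each week.
Next Monday: October 9, 2006.
Next Wednesday: October 11, 2006.
The following Monday is October 16, 2006.
Next Wednesday: October 18, 2006.
Next Monday: October 23, 2006.
The following Wednesday is October 25, 2006.
The following Monday is October 30, 2006.

October 30, 2006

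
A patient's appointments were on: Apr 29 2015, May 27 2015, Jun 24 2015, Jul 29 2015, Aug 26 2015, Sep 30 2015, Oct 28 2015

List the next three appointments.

Nov 25 2015, Dec 30 2015, Jan 27 2016

These are Wednesdays with 28, 28, 35, 28, 35, 28-day gaps.
Each is the final Wednesday of its month — Apr 29 2015 is past the 28th, so '4th Wednesday' doesn't fit.
Last Wednesday of November 2015: Nov 25 2015.
December 2015 ends with Wednesday Dec 30 2015.
Last Wednesday of January 2016: Jan 27 2016.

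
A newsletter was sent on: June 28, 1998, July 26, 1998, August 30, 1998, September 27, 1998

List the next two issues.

October 25, 1998; November 29, 1998

These are Sundays with 28, 35, 28-day gaps.
Each is the final Sunday of its month — August 30, 1998 is past the 28th, so '4th Sunday' doesn't fit.
Last Sunday of October 1998: October 25, 1998.
Last Sunday of November 1998: November 29, 1998.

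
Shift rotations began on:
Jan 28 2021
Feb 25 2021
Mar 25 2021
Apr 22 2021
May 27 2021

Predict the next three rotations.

Jun 24 2021, Jul 22 2021, Aug 26 2021

All dates are Thursdays, 28, 28, 28, 35 days apart.
Specifically, the 4th Thursday of each month.
June 2021 — 4th Thursday is Jun 24 2021.
July 2021 — 4th Thursday is Jul 22 2021.
August 2021 — 4th Thursday is Aug 26 2021.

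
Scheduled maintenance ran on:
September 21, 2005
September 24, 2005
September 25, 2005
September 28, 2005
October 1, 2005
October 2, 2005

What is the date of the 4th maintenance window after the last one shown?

Every event lands on a Wednesday or Saturday or Sunday (gaps cycle 3, 1, 3, 3, 1).
So the schedule is: every Wednesday, Saturday and Sunday.
The following Wednesday is October 5, 2005.
The following Saturday is October 8, 2005.
Next Sunday: October 9, 2005.
Next Wednesday: October 12, 2005.

October 12, 2005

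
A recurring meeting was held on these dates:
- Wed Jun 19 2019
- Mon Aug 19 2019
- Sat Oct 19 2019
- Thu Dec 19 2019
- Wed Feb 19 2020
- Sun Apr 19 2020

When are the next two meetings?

The day-of-month is always 19 (61, 61, 61, 62, 60 days between events).
So this recurs on the 19th of every 2 months.
June 2020: Fri Jun 19 2020.
August 2020: Wed Aug 19 2020.

Fri Jun 19 2020, Wed Aug 19 2020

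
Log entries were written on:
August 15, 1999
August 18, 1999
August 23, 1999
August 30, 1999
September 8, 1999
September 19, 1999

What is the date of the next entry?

October 2, 1999

The spacing grows by 2 each time: 3, 5, 7, 9, 11 days.
Next gap: 13 days. September 19, 1999 + 13 days = October 2, 1999.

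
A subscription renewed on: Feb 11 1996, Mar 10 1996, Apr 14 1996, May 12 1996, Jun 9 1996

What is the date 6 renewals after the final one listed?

Dec 8 1996

These are Sundays at 28- or 35-day spacing (28, 35, 28, 28).
The pattern: 2nd Sunday of the month.
July 1996 — 2nd Sunday is Jul 14 1996.
2nd Sunday of August 1996: Aug 11 1996.
2nd Sunday of September 1996: Sep 8 1996.
October 1996 — 2nd Sunday is Oct 13 1996.
2nd Sunday of November 1996: Nov 10 1996.
2nd Sunday of December 1996: Dec 8 1996.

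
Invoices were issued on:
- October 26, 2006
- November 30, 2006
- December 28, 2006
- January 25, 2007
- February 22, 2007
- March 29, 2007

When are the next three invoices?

April 26, 2007; May 31, 2007; June 28, 2007

Every date is a Thursday; gaps 35, 28, 28, 28, 35 days.
Each is the last Thursday of its month (at least one falls on the 29th or later, ruling out '4th Thursday').
April 2007 ends with Thursday April 26, 2007.
Last Thursday of May 2007: May 31, 2007.
Last Thursday of June 2007: June 28, 2007.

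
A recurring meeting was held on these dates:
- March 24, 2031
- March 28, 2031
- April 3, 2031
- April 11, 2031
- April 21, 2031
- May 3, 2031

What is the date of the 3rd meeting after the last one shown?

June 20, 2031

Gaps: 4, 6, 8, 10, 12 days — each gap is 2 larger than the previous one.
Next gap: 14 days. May 3, 2031 + 14 days = May 17, 2031.
Next gap: 16 days. May 17, 2031 + 16 days = June 2, 2031.
Next gap: 18 days. June 2, 2031 + 18 days = June 20, 2031.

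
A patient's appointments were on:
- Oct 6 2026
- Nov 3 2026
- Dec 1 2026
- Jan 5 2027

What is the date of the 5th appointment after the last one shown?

Jun 1 2027

Gaps: 28, 28, 35 days — a mix of 28 and 35. Every date is a Tuesday.
Each is the 1st Tuesday of its month.
February 2027 — 1st Tuesday is Feb 2 2027.
March 2027 — 1st Tuesday is Mar 2 2027.
April 2027 — 1st Tuesday is Apr 6 2027.
1st Tuesday of May 2027: May 4 2027.
1st Tuesday of June 2027: Jun 1 2027.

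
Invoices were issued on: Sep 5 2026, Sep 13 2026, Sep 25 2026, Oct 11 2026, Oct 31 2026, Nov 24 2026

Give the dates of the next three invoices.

Dec 22 2026, Jan 23 2027, Feb 28 2027

Intervals are 8, 12, 16, 20, 24 days — an arithmetic progression with common difference 4.
Next gap: 28 days. Nov 24 2026 + 28 days = Dec 22 2026.
Next gap: 32 days. Dec 22 2026 + 32 days = Jan 23 2027.
Next gap: 36 days. Jan 23 2027 + 36 days = Feb 28 2027.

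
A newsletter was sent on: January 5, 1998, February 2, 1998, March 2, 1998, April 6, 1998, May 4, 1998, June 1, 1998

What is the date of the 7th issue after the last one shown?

All dates are Mondays, 28, 28, 35, 28, 28 days apart.
Specifically, the 1st Monday of each month.
1st Monday of July 1998: July 6, 1998.
1st Monday of August 1998: August 3, 1998.
1st Monday of September 1998: September 7, 1998.
October 1998 — 1st Monday is October 5, 1998.
1st Monday of November 1998: November 2, 1998.
December 1998 — 1st Monday is December 7, 1998.
January 1999 — 1st Monday is January 4, 1999.

January 4, 1999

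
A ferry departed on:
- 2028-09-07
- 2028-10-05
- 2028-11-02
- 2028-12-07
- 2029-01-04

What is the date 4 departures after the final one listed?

All dates are Thursdays, 28, 28, 35, 28 days apart.
Specifically, the 1st Thursday of each month.
1st Thursday of February 2029: 2029-02-01.
March 2029 — 1st Thursday is 2029-03-01.
1st Thursday of April 2029: 2029-04-05.
1st Thursday of May 2029: 2029-05-03.

2029-05-03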